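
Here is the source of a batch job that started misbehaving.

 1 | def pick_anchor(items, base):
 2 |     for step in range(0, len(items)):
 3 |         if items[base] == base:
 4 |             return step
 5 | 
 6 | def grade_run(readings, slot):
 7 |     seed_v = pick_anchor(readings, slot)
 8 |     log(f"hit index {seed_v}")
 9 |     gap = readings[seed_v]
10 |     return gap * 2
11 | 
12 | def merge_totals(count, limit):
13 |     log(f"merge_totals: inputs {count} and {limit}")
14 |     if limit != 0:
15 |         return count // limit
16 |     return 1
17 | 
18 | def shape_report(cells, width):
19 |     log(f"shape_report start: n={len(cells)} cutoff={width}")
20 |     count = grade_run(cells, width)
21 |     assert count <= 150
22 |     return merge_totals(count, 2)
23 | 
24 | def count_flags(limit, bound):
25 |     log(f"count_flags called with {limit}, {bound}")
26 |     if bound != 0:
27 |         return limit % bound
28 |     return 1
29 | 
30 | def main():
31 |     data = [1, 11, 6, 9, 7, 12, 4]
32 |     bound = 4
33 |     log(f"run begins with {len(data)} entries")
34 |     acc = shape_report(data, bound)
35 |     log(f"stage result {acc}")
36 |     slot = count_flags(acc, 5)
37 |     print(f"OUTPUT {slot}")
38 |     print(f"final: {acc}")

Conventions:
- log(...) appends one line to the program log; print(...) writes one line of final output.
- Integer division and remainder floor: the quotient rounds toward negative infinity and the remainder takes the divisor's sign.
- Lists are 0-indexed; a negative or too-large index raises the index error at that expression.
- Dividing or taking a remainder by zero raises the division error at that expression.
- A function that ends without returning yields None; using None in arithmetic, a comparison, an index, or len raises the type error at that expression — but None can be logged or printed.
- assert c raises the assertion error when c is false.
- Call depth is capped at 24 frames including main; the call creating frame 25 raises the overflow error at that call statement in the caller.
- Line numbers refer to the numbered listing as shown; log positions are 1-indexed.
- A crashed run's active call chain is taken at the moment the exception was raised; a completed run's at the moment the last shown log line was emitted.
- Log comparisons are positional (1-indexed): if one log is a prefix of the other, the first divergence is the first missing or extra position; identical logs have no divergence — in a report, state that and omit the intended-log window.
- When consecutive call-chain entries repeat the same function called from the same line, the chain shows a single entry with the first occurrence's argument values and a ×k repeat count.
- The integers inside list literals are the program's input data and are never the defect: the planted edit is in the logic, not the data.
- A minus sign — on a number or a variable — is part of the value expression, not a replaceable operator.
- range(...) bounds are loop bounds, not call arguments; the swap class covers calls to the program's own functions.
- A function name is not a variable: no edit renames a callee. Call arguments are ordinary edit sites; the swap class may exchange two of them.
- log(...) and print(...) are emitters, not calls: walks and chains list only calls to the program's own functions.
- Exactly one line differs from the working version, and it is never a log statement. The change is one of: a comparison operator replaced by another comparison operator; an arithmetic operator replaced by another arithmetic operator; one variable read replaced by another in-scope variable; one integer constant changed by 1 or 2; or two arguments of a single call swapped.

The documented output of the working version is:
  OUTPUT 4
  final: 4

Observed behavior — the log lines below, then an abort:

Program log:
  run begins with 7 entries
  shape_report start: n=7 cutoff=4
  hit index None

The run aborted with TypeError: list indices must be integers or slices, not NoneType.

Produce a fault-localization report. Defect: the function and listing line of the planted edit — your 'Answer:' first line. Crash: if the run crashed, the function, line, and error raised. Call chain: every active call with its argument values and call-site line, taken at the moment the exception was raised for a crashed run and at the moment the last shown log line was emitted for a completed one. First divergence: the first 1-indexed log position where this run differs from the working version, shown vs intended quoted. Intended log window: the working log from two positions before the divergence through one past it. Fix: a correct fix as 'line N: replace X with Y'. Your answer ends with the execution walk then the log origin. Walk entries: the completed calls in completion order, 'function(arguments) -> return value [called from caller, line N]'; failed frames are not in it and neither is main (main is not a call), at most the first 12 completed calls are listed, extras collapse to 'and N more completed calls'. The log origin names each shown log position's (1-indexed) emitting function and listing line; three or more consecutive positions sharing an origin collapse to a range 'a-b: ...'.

Answer: the defect is in pick_anchor at line 3.
Key fact: Log line 3 is where behavior first shows: 'hit index None' appears instead of 'hit index 6'.
Crash: grade_run, line 9, TypeError.
Call chain: main -> shape_report([1, 11, 6, 9, 7, 12, 4], 4) (called at line 34) -> grade_run([1, 11, 6, 9, 7, 12, 4], 4) (called at line 20).
First divergence: position 3 — shown 'hit index None', intended 'hit index 6'.
Intended log window:
  1: run begins with 7 entries
  2: shape_report start: n=7 cutoff=4
  3: hit index 6
  4: merge_totals: inputs 8 and 2
Execution walk:
  pick_anchor([1, 11, 6, 9, 7, 12, 4], 4) -> None  [called from grade_run, line 7]
Origin of each log line:
  1: from main, line 33
  2: from shape_report, line 19
  3: from grade_run, line 8
A correct fix: line 3: replace `items[base]` with `items[step]`.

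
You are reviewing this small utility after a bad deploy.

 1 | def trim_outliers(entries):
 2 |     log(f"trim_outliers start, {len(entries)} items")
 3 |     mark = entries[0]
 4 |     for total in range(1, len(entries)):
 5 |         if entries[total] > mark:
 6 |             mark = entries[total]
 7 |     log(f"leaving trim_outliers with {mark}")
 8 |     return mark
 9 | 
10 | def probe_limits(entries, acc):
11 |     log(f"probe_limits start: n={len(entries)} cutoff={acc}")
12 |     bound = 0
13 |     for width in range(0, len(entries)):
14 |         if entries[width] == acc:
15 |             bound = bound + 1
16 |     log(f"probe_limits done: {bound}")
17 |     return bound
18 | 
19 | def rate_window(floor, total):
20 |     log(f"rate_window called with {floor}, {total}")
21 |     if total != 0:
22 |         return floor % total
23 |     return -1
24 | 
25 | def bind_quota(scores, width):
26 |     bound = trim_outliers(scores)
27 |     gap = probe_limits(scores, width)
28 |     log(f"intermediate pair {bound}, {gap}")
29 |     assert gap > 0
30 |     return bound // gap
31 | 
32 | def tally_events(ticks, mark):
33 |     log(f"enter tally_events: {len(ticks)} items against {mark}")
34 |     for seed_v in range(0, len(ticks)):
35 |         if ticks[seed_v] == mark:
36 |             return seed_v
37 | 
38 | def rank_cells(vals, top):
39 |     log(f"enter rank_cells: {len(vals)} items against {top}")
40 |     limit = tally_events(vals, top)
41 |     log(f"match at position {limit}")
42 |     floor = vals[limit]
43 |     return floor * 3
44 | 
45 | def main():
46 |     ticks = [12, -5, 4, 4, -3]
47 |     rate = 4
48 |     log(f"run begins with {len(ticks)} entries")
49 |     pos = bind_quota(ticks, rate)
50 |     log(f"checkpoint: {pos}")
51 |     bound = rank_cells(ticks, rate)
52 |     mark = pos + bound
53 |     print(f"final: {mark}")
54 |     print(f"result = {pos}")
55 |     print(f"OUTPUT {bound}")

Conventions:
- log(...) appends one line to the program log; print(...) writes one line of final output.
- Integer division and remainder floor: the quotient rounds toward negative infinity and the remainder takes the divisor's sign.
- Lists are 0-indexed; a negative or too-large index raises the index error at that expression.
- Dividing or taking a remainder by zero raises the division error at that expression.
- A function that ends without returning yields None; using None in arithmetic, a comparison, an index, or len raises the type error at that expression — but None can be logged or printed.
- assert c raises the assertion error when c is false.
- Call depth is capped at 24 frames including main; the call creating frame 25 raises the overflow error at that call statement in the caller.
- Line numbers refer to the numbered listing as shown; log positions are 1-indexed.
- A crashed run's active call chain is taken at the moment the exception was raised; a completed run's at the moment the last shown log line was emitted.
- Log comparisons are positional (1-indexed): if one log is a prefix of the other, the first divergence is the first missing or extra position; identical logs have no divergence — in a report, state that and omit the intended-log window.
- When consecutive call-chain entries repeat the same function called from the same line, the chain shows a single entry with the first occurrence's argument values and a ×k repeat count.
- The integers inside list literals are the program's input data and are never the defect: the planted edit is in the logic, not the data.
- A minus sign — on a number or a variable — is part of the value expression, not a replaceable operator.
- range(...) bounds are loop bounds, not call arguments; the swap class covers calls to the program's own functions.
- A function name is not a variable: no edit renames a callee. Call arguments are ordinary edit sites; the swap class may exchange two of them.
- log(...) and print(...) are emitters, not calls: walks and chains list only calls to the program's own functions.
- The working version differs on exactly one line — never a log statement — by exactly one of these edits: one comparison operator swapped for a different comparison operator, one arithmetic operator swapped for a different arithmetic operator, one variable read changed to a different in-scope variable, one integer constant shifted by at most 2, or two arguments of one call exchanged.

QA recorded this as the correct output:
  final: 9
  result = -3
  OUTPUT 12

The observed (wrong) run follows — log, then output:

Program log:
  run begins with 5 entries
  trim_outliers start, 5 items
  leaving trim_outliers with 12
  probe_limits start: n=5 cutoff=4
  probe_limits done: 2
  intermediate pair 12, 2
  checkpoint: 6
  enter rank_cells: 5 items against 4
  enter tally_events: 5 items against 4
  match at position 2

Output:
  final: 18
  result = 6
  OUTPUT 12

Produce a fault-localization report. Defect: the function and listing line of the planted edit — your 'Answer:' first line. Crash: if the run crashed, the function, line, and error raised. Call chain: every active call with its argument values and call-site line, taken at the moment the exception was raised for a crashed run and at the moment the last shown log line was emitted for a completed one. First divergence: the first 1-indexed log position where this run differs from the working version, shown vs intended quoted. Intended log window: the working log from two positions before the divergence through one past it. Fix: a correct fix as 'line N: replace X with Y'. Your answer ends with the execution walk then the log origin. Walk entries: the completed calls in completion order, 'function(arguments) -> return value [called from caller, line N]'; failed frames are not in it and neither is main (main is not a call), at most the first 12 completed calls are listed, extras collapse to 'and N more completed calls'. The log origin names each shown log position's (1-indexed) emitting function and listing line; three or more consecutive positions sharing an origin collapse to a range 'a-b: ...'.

Answer: the defect is in trim_outliers at line 5.
Core observation: Everything matches until log position 3, which reads 'leaving trim_outliers with 12' in place of 'leaving trim_outliers with -5'.
Call chain: main -> rank_cells([12, -5, 4, 4, -3], 4) (called at line 51).
First divergence: position 3 — shown 'leaving trim_outliers with 12', intended 'leaving trim_outliers with -5'.
Intended log window:
  1: run begins with 5 entries
  2: trim_outliers start, 5 items
  3: leaving trim_outliers with -5
  4: probe_limits start: n=5 cutoff=4
Execution walk:
  trim_outliers([12, -5, 4, 4, -3]) -> 12  [called from bind_quota, line 26]
  probe_limits([12, -5, 4, 4, -3], 4) -> 2  [called from bind_quota, line 27]
  bind_quota([12, -5, 4, 4, -3], 4) -> 6  [called from main, line 49]
  tally_events([12, -5, 4, 4, -3], 4) -> 2  [called from rank_cells, line 40]
  rank_cells([12, -5, 4, 4, -3], 4) -> 12  [called from main, line 51]
Log origins:
  1: logged in main at line 48
  2: logged in trim_outliers at line 2
  3: logged in trim_outliers at line 7
  4: logged in probe_limits at line 11
  5: logged in probe_limits at line 16
  6: logged in bind_quota at line 28
  7: logged in main at line 50
  8: logged in rank_cells at line 39
  9: logged in tally_events at line 33
  10: logged in rank_cells at line 41
A correct fix: line 5: replace `>` with `<`.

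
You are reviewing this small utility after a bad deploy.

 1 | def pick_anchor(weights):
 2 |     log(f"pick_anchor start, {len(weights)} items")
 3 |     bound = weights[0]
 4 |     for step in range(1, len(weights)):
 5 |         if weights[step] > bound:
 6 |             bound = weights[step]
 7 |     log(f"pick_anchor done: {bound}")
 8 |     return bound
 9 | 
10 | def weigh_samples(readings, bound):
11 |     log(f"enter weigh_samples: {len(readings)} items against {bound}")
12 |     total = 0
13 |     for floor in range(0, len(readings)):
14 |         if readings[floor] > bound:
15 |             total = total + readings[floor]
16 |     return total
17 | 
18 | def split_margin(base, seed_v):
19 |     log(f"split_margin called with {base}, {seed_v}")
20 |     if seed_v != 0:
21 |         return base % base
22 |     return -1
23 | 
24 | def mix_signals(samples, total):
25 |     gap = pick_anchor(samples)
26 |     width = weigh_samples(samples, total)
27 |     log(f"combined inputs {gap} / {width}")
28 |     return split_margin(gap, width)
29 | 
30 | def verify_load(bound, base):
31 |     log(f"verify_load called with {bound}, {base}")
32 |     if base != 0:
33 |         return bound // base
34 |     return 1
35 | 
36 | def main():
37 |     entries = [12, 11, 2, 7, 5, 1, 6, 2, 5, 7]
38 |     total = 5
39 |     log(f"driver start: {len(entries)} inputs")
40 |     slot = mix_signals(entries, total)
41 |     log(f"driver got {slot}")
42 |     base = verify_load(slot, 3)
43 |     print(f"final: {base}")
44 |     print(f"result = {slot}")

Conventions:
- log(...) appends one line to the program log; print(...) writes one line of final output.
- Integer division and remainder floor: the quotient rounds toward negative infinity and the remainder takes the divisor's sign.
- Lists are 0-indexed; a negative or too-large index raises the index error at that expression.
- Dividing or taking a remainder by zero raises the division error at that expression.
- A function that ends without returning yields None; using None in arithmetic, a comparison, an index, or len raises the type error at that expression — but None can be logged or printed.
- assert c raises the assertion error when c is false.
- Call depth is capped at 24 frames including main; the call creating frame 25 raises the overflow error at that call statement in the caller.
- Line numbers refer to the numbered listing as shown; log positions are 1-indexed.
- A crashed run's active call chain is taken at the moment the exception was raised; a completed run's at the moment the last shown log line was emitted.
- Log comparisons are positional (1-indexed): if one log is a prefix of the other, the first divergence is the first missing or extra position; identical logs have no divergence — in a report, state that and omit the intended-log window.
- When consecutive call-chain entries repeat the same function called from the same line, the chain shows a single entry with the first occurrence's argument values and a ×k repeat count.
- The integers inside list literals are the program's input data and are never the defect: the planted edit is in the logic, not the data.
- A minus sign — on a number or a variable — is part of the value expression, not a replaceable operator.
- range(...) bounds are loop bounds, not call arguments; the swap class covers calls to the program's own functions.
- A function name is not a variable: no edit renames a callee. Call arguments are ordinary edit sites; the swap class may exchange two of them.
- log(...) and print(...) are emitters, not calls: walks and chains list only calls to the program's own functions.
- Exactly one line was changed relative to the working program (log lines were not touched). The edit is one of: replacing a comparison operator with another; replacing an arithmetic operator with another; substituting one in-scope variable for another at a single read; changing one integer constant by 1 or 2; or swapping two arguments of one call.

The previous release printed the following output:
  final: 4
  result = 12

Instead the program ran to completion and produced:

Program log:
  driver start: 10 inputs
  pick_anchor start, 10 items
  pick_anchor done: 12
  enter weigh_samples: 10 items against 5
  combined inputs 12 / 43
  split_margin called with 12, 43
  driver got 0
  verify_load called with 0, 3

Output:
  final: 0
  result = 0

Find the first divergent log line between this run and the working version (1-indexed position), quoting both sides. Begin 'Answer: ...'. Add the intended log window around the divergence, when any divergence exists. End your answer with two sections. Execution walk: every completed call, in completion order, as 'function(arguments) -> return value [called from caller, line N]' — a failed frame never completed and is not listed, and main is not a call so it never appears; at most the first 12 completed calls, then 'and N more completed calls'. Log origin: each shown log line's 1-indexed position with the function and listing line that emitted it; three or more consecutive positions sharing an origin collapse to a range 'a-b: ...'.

Answer: position 7; shown 'driver got 0' vs intended 'driver got 12'.
Intended log window:
  5: combined inputs 12 / 43
  6: split_margin called with 12, 43
  7: driver got 12
  8: verify_load called with 12, 3
Execution walk:
  pick_anchor([12, 11, 2, 7, 5, 1, 6, 2, 5, 7]) -> 12  [called from mix_signals, line 25]
  weigh_samples([12, 11, 2, 7, 5, 1, 6, 2, 5, 7], 5) -> 43  [called from mix_signals, line 26]
  split_margin(12, 43) -> 0  [called from mix_signals, line 28]
  mix_signals([12, 11, 2, 7, 5, 1, 6, 2, 5, 7], 5) -> 0  [called from main, line 40]
  verify_load(0, 3) -> 0  [called from main, line 42]
Log line origins:
  1: from main, line 39
  2: from pick_anchor, line 2
  3: from pick_anchor, line 7
  4: from weigh_samples, line 11
  5: from mix_signals, line 27
  6: from split_margin, line 19
  7: from main, line 41
  8: from verify_load, line 31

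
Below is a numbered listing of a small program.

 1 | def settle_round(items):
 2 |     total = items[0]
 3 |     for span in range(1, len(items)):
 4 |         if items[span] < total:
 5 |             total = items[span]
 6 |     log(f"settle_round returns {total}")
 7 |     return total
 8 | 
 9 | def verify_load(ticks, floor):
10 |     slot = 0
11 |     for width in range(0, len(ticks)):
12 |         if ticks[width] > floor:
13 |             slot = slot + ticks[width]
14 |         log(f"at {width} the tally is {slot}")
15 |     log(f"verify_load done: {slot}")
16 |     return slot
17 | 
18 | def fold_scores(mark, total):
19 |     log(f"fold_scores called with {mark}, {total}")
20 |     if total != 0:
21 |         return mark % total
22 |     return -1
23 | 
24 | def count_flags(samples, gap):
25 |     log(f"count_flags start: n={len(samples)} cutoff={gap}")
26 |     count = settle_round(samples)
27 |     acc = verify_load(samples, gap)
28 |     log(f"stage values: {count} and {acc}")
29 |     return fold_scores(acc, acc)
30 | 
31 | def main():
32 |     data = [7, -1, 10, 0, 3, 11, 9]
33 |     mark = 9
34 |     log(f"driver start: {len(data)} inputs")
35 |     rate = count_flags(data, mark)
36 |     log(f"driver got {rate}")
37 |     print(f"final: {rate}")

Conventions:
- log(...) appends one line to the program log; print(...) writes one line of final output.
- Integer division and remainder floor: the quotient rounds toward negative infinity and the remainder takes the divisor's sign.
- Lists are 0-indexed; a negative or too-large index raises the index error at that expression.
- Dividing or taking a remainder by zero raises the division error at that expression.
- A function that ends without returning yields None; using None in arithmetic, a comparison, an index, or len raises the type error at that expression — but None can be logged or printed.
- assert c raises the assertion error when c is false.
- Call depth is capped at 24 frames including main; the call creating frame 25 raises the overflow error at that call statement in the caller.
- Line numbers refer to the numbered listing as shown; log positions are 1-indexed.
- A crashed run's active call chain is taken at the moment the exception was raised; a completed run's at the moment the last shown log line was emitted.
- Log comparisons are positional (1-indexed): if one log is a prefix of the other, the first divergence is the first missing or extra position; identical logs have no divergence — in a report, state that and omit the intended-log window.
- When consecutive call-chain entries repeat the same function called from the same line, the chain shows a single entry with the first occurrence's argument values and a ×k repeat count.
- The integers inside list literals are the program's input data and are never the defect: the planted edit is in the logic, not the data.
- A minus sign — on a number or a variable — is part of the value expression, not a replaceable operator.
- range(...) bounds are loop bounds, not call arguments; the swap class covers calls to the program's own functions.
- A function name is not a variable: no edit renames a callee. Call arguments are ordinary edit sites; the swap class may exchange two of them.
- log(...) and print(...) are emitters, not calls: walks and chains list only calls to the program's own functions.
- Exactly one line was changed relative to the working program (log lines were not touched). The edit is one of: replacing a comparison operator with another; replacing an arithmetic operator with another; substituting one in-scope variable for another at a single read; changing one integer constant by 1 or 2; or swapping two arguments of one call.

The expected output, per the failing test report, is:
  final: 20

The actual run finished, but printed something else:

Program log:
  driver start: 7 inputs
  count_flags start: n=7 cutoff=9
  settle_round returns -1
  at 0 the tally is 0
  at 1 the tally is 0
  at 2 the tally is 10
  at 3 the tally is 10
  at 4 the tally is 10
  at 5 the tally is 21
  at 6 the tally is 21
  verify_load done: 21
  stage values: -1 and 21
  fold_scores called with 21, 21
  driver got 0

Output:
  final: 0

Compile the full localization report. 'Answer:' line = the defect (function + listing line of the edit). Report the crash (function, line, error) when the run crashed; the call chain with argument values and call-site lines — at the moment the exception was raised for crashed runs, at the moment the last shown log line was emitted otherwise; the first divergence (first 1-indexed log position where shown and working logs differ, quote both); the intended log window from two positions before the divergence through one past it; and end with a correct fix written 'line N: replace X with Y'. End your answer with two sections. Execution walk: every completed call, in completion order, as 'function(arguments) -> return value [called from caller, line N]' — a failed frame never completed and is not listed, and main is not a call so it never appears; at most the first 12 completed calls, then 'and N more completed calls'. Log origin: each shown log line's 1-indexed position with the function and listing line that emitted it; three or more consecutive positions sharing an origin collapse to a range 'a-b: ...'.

Answer: the defect is in count_flags at line 29.
Core observation: Everything matches until log position 13, which reads 'fold_scores called with 21, 21' in place of 'fold_scores called with -1, 21'.
Call chain: main.
First divergence: position 13; shown 'fold_scores called with 21, 21' vs intended 'fold_scores called with -1, 21'.
Intended log window:
  11: verify_load done: 21
  12: stage values: -1 and 21
  13: fold_scores called with -1, 21
  14: driver got 20
Execution walk:
  settle_round([7, -1, 10, 0, 3, 11, 9]) -> -1  [called from count_flags, line 26]
  verify_load([7, -1, 10, 0, 3, 11, 9], 9) -> 21  [called from count_flags, line 27]
  fold_scores(21, 21) -> 0  [called from count_flags, line 29]
  count_flags([7, -1, 10, 0, 3, 11, 9], 9) -> 0  [called from main, line 35]
Origin of each log line:
  1: from main, line 34
  2: from count_flags, line 25
  3: from settle_round, line 6
  4-10: from verify_load, line 14
  11: from verify_load, line 15
  12: from count_flags, line 28
  13: from fold_scores, line 19
  14: from main, line 36
A correct fix: line 29: replace `fold_scores(acc, acc)` with `fold_scores(count, acc)`.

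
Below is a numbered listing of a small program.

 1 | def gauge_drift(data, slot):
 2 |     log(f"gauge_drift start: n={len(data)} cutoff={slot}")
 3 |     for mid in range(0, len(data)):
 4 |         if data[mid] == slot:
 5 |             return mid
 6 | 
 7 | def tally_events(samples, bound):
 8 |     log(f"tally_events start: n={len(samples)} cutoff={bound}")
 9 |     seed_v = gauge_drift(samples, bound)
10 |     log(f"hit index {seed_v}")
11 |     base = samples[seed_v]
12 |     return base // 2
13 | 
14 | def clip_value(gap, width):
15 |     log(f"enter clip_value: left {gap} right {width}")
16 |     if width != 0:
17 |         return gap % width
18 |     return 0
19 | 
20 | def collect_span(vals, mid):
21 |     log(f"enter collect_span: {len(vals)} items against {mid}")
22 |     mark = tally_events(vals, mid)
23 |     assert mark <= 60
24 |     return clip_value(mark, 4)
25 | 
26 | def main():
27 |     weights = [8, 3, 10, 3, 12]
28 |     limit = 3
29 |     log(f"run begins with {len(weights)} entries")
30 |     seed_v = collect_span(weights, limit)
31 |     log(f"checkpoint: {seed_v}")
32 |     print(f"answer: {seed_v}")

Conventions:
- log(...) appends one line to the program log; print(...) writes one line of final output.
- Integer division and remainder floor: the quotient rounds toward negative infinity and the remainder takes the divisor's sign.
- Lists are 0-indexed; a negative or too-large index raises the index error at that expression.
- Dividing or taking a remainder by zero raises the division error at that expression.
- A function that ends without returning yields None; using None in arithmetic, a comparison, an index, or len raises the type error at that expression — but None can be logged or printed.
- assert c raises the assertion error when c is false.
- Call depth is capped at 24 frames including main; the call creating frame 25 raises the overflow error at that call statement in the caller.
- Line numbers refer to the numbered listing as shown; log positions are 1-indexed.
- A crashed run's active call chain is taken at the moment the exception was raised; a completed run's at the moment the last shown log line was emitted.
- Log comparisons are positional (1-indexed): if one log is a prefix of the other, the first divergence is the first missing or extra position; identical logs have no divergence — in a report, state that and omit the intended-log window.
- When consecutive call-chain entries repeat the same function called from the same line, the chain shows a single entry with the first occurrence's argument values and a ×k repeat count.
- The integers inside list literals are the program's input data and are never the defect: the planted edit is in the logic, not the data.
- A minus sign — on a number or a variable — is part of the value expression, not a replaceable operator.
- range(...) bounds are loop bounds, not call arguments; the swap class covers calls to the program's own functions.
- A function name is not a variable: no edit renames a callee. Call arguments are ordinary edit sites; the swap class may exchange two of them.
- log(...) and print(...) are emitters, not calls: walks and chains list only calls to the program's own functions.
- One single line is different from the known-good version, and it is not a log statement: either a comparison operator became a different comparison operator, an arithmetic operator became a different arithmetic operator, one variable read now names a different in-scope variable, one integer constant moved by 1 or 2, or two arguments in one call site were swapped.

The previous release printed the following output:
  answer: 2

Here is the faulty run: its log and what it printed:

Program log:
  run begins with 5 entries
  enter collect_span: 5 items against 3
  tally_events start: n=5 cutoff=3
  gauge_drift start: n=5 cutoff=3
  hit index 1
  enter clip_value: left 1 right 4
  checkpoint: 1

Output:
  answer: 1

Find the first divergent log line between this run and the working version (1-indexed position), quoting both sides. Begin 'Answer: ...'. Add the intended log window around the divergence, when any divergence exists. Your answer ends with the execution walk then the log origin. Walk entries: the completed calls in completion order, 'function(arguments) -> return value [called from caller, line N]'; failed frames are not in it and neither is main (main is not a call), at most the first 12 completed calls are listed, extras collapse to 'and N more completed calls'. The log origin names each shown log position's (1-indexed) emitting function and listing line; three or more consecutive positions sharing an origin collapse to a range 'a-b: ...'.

Answer: at position 6 the run shows 'enter clip_value: left 1 right 4' where the working version logs 'enter clip_value: left 6 right 4'.
Intended log window:
  4: gauge_drift start: n=5 cutoff=3
  5: hit index 1
  6: enter clip_value: left 6 right 4
  7: checkpoint: 2
Execution walk:
  gauge_drift([8, 3, 10, 3, 12], 3) -> 1  [called from tally_events, line 9]
  tally_events([8, 3, 10, 3, 12], 3) -> 1  [called from collect_span, line 22]
  clip_value(1, 4) -> 1  [called from collect_span, line 24]
  collect_span([8, 3, 10, 3, 12], 3) -> 1  [called from main, line 30]
Log origins:
  1 — main, line 29
  2 — collect_span, line 21
  3 — tally_events, line 8
  4 — gauge_drift, line 2
  5 — tally_events, line 10
  6 — clip_value, line 15
  7 — main, line 31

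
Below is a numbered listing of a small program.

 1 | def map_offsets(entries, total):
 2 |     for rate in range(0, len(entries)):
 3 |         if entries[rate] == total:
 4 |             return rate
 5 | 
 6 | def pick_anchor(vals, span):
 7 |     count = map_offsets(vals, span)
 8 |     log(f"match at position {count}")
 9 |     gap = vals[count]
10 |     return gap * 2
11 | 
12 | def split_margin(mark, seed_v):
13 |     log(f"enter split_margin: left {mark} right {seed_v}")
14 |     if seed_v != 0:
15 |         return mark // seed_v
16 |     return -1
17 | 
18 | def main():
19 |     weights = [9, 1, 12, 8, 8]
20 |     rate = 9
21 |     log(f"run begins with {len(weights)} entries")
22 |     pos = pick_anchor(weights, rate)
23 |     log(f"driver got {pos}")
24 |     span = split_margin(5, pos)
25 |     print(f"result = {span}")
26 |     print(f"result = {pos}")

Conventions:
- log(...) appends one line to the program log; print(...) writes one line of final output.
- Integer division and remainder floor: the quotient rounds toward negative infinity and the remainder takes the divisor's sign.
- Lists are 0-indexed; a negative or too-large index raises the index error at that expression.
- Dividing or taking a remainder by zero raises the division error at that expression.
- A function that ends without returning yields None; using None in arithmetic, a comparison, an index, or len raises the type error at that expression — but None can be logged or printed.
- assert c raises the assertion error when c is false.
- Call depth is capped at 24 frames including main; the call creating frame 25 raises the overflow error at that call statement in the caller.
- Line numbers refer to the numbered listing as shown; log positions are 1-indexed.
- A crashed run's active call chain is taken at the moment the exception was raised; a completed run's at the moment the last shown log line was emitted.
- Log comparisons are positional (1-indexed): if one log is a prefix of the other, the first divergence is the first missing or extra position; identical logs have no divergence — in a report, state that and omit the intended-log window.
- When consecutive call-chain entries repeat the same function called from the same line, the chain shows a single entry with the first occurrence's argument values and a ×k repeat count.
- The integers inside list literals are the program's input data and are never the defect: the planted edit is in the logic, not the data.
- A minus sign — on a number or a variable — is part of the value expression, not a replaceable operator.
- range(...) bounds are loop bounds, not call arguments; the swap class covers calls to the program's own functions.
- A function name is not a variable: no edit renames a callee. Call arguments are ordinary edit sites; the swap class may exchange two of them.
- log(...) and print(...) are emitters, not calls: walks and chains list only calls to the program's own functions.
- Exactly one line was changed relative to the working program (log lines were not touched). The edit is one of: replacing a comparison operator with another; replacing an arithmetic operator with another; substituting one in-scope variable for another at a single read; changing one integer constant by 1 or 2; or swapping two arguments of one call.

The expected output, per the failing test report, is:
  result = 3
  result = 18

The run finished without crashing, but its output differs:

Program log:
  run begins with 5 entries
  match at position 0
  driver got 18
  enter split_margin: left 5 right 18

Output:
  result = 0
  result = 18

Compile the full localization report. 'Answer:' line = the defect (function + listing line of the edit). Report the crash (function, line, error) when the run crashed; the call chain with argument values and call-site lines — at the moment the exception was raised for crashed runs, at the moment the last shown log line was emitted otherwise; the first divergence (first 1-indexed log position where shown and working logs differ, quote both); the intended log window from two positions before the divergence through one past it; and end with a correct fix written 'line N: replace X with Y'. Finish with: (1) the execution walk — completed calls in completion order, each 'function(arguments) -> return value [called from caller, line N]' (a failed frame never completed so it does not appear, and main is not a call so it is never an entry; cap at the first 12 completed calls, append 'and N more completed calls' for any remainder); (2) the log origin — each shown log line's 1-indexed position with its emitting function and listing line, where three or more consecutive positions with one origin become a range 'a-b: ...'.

Answer: the defect is in main at line 24.
Key fact: At log position 4 the runs split — shown 'enter split_margin: left 5 right 18', but the working version logs 'enter split_margin: left 18 right 5'.
Call chain: main -> split_margin(5, 18) (called at line 24).
First divergence: position 4 — shown 'enter split_margin: left 5 right 18', intended 'enter split_margin: left 18 right 5'.
Intended log window:
  2: match at position 0
  3: driver got 18
  4: enter split_margin: left 18 right 5
Execution walk:
  map_offsets([9, 1, 12, 8, 8], 9) -> 0  [called from pick_anchor, line 7]
  pick_anchor([9, 1, 12, 8, 8], 9) -> 18  [called from main, line 22]
  split_margin(5, 18) -> 0  [called from main, line 24]
Log origins:
  1: logged in main at line 21
  2: logged in pick_anchor at line 8
  3: logged in main at line 23
  4: logged in split_margin at line 13
A correct fix: line 24: replace `split_margin(5, pos)` with `split_margin(pos, 5)`.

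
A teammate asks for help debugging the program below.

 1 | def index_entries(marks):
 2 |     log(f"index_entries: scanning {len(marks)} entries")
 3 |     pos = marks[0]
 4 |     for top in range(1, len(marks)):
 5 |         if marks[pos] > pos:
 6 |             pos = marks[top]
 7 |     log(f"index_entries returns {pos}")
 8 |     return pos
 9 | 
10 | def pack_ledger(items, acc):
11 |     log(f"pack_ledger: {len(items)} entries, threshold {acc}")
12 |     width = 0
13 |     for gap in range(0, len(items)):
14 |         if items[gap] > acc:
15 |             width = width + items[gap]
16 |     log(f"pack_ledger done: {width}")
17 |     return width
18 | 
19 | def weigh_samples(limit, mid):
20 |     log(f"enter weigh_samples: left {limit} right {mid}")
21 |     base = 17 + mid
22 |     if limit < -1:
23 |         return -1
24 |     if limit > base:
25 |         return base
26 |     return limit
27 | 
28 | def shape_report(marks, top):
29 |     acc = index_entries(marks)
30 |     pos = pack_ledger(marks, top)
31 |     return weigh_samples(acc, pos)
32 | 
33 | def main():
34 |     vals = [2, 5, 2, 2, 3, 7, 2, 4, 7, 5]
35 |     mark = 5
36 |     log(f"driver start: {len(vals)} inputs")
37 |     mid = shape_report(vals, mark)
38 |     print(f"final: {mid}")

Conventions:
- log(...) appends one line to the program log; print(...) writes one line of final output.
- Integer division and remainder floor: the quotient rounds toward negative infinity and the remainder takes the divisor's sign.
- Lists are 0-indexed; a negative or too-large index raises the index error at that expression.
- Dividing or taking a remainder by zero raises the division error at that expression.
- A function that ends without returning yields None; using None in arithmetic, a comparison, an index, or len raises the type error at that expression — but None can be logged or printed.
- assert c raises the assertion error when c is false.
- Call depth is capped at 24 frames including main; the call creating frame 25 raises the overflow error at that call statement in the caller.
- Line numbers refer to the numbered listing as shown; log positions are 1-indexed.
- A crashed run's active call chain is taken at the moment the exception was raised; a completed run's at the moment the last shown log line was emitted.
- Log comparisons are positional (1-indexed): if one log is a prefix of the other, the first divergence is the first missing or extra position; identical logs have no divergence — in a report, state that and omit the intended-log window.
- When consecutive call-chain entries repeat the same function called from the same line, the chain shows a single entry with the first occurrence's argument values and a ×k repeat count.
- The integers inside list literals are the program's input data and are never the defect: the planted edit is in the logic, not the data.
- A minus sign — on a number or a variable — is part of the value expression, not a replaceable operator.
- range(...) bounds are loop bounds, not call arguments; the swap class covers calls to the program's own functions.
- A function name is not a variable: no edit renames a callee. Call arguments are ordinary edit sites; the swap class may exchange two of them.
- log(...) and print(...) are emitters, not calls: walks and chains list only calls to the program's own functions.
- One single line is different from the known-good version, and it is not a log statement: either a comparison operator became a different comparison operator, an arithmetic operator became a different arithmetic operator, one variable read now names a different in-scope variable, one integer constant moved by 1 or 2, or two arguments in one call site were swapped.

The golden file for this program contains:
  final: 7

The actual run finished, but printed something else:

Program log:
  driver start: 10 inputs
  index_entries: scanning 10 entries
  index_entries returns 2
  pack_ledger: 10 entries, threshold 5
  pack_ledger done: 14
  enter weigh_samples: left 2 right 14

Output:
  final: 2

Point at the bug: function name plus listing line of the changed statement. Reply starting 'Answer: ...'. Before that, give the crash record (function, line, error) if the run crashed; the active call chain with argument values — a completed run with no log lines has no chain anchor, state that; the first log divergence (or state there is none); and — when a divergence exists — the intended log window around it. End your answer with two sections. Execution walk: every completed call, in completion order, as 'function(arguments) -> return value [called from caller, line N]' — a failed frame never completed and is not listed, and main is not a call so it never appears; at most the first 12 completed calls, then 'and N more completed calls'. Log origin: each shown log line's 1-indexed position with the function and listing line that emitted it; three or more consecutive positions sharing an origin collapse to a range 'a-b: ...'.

Answer: the defect is in index_entries at line 5.
Key fact: The log first diverges at position 3: the faulty run prints 'index_entries returns 2' where the working version prints 'index_entries returns 7'.
Call chain: main -> shape_report([2, 5, 2, 2, 3, 7, 2, 4, 7, 5], 5) (called at line 37) -> weigh_samples(2, 14) (called at line 31).
First divergence: position 3; shown 'index_entries returns 2' vs intended 'index_entries returns 7'.
Intended log window:
  1: driver start: 10 inputs
  2: index_entries: scanning 10 entries
  3: index_entries returns 7
  4: pack_ledger: 10 entries, threshold 5
Execution walk:
  index_entries([2, 5, 2, 2, 3, 7, 2, 4, 7, 5]) -> 2  [called from shape_report, line 29]
  pack_ledger([2, 5, 2, 2, 3, 7, 2, 4, 7, 5], 5) -> 14  [called from shape_report, line 30]
  weigh_samples(2, 14) -> 2  [called from shape_report, line 31]
  shape_report([2, 5, 2, 2, 3, 7, 2, 4, 7, 5], 5) -> 2  [called from main, line 37]
Origin of each log line:
  1: logged in main at line 36
  2: logged in index_entries at line 2
  3: logged in index_entries at line 7
  4: logged in pack_ledger at line 11
  5: logged in pack_ledger at line 16
  6: logged in weigh_samples at line 20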